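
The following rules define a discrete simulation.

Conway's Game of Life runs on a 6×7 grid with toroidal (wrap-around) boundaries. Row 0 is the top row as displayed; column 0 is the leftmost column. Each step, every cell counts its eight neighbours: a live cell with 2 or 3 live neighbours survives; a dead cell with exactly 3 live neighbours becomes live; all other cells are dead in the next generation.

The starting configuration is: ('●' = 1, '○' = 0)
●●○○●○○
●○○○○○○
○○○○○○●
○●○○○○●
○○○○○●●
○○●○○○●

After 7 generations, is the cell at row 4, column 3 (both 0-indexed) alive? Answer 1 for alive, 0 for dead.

1

[0] ●●○○●○○
●○○○○○○
○○○○○○●
○●○○○○●
○○○○○●●
○○●○○○●
[1] ●●○○○○●
●●○○○○●
○○○○○○●
○○○○○○●
○○○○○●●
○●○○○○●
[2] ○○●○○●○
○●○○○●○
○○○○○●●
●○○○○○●
○○○○○●●
○●○○○○○
[3] ○●●○○○○
○○○○●●○
○○○○○●○
●○○○○○○
○○○○○●●
○○○○○●●
[4] ○○○○●○●
○○○○●●○
○○○○●●●
○○○○○●○
●○○○○●○
●○○○○●●
[5] ●○○○●○○
○○○●○○○
○○○○○○●
○○○○○○○
●○○○●●○
●○○○●○○
[6] ○○○●●○○
○○○○○○○
○○○○○○○
○○○○○●●
○○○○●●●
●●○●●○○
[7] ○○●●●○○
○○○○○○○
○○○○○○○
○○○○●○●
○○○●○○○
●○●○○○●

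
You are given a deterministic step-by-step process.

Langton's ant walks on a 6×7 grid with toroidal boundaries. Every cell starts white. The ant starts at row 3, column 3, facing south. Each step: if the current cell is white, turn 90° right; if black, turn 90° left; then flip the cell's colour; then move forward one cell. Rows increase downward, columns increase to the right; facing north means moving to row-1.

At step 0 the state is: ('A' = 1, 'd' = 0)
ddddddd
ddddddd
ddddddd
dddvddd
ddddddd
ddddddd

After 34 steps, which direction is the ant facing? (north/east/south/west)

step 0: ddddddd
ddddddd
ddddddd
dddvddd
ddddddd
ddddddd
step 1: ddddddd
ddddddd
ddddddd
dd<Addd
ddddddd
ddddddd
step 2: ddddddd
ddddddd
dd^dddd
ddAAddd
ddddddd
ddddddd
step 3: ddddddd
ddddddd
ddA>ddd
ddAAddd
ddddddd
ddddddd
step 4: ddddddd
ddddddd
ddAAddd
ddAvddd
ddddddd
ddddddd
step 5: ddddddd
ddddddd
ddAAddd
ddAd>dd
ddddddd
ddddddd
step 6: ddddddd
ddddddd
ddAAddd
ddAdAdd
ddddvdd
ddddddd
step 7: ddddddd
ddddddd
ddAAddd
ddAdAdd
ddd<Add
ddddddd
step 8: ddddddd
ddddddd
ddAAddd
ddA^Add
dddAAdd
ddddddd
step 9: ddddddd
ddddddd
ddAAddd
ddAA>dd
dddAAdd
ddddddd
step 10: ddddddd
ddddddd
ddAA^dd
ddAAddd
dddAAdd
ddddddd
step 11: ddddddd
ddddddd
ddAAA>d
ddAAddd
dddAAdd
ddddddd
step 12: ddddddd
ddddddd
ddAAAAd
ddAAdvd
dddAAdd
ddddddd
step 13: ddddddd
ddddddd
ddAAAAd
ddAA<Ad
dddAAdd
ddddddd
step 14: ddddddd
ddddddd
ddAA^Ad
ddAAAAd
dddAAdd
ddddddd
step 15: ddddddd
ddddddd
ddA<dAd
ddAAAAd
dddAAdd
ddddddd
step 16: ddddddd
ddddddd
ddAddAd
ddAvAAd
dddAAdd
ddddddd
step 17: ddddddd
ddddddd
ddAddAd
ddAd>Ad
dddAAdd
ddddddd
step 18: ddddddd
ddddddd
ddAd^Ad
ddAddAd
dddAAdd
ddddddd
step 19: ddddddd
ddddddd
ddAdA>d
ddAddAd
dddAAdd
ddddddd
step 20: ddddddd
ddddd^d
ddAdAdd
ddAddAd
dddAAdd
ddddddd
step 21: ddddddd
dddddA>
ddAdAdd
ddAddAd
dddAAdd
ddddddd
step 22: ddddddd
dddddAA
ddAdAdv
ddAddAd
dddAAdd
ddddddd
step 23: ddddddd
dddddAA
ddAdA<A
ddAddAd
dddAAdd
ddddddd
step 24: ddddddd
ddddd^A
ddAdAAA
ddAddAd
dddAAdd
ddddddd
step 25: ddddddd
dddd<dA
ddAdAAA
ddAddAd
dddAAdd
ddddddd
step 26: dddd^dd
ddddAdA
ddAdAAA
ddAddAd
dddAAdd
ddddddd
step 27: ddddA>d
ddddAdA
ddAdAAA
ddAddAd
dddAAdd
ddddddd
step 28: ddddAAd
ddddAvA
ddAdAAA
ddAddAd
dddAAdd
ddddddd
step 29: ddddAAd
dddd<AA
ddAdAAA
ddAddAd
dddAAdd
ddddddd
step 30: ddddAAd
dddddAA
ddAdvAA
ddAddAd
dddAAdd
ddddddd
step 31: ddddAAd
dddddAA
ddAdd>A
ddAddAd
dddAAdd
ddddddd
step 32: ddddAAd
ddddd^A
ddAdddA
ddAddAd
dddAAdd
ddddddd
step 33: ddddAAd
dddd<dA
ddAdddA
ddAddAd
dddAAdd
ddddddd
step 34: dddd^Ad
ddddAdA
ddAdddA
ddAddAd
dddAAdd
ddddddd

north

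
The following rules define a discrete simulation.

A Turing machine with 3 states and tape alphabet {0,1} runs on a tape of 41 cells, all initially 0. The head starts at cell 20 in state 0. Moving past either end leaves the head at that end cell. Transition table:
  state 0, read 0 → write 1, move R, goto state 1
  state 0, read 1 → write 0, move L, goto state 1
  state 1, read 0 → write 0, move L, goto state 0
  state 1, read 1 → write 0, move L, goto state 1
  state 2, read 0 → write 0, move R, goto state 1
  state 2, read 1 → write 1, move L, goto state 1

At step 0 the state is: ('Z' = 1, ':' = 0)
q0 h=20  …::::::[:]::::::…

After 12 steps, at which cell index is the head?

[0] q0 h=20  …::::::[:]::::::…
[1] q1 h=21  …:::::Z[:]::::::…
[2] q0 h=20  …::::::[Z]::::::…
[3] q1 h=19  …::::::[:]::::::…
[4] q0 h=18  …::::::[:]::::::…
[5] q1 h=19  …:::::Z[:]::::::…
[6] q0 h=18  …::::::[Z]::::::…
[7] q1 h=17  …::::::[:]::::::…
[8] q0 h=16  …::::::[:]::::::…
[9] q1 h=17  …:::::Z[:]::::::…
[10] q0 h=16  …::::::[Z]::::::…
[11] q1 h=15  …::::::[:]::::::…
[12] q0 h=14  …::::::[:]::::::…

14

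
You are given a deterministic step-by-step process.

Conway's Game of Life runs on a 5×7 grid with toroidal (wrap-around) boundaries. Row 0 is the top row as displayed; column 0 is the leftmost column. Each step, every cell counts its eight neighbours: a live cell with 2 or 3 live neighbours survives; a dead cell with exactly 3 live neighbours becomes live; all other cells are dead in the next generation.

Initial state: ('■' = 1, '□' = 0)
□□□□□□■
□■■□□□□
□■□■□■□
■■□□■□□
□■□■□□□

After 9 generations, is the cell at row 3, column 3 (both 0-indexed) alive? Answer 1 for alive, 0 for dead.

0

[0] □□□□□□■
□■■□□□□
□■□■□■□
■■□□■□□
□■□■□□□
[1] ■■□□□□□
■■■□□□□
□□□■■□□
■■□■■□□
□■■□□□□
[2] □□□□□□□
■□■■□□□
□□□□■□□
■■□□■□□
□□□■□□□
[3] □□■■□□□
□□□■□□□
■□■□■□□
□□□■■□□
□□□□□□□
[4] □□■■□□□
□■□□■□□
□□■□■□□
□□□■■□□
□□■□■□□
[5] □■■□■□□
□■□□■□□
□□■□■■□
□□■□■■□
□□■□■□□
[6] □■■□■■□
□■□□■□□
□■■□□□□
□■■□□□□
□□■□■□□
[7] □■■□■■□
■□□□■■□
■□□■□□□
□□□□□□□
□□□□■■□
[8] □■□□□□□
■□■□□■□
□□□□■□■
□□□□■□□
□□□■■■□
[9] □■■■□■■
■■□□□■■
□□□■■□■
□□□□□□□
□□□■■■□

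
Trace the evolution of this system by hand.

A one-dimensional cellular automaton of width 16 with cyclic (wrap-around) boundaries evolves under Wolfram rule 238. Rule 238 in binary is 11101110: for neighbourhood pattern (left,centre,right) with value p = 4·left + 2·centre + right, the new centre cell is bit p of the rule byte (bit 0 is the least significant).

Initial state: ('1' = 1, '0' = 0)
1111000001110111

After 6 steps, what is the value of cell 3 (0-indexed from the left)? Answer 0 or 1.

1

t=0: 1111000001110111
t=1: 1111000011111111
t=2: 1111000111111111
t=3: 1111001111111111
t=4: 1111011111111111
t=5: 1111111111111111
t=6: 1111111111111111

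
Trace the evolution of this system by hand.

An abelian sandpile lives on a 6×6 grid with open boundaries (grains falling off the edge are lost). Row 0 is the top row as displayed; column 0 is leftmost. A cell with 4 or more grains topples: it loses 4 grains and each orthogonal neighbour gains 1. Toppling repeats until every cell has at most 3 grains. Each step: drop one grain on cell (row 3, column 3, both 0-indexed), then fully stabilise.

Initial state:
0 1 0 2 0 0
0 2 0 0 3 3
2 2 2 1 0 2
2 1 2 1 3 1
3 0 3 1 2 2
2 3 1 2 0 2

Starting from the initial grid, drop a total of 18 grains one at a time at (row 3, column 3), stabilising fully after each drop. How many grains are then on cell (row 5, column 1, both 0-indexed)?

[0] 0 1 0 2 0 0
0 2 0 0 3 3
2 2 2 1 0 2
2 1 2 1 3 1
3 0 3 1 2 2
2 3 1 2 0 2
[1] 0 1 0 2 0 0
0 2 0 0 3 3
2 2 2 1 0 2
2 1 2 2 3 1
3 0 3 1 2 2
2 3 1 2 0 2
[2] 0 1 0 2 0 0
0 2 0 0 3 3
2 2 2 1 0 2
2 1 2 3 3 1
3 0 3 1 2 2
2 3 1 2 0 2
[3] 0 1 0 2 0 0
0 2 0 0 3 3
2 2 2 2 1 2
2 1 3 1 0 2
3 0 3 2 3 2
2 3 1 2 0 2
[4] 0 1 0 2 0 0
0 2 0 0 3 3
2 2 2 2 1 2
2 1 3 2 0 2
3 0 3 2 3 2
2 3 1 2 0 2
[5] 0 1 0 2 0 0
0 2 0 0 3 3
2 2 2 2 1 2
2 1 3 3 0 2
3 0 3 2 3 2
2 3 1 2 0 2
[6] 0 1 0 2 0 0
0 2 0 0 3 3
2 2 3 3 1 2
2 2 1 2 2 2
3 1 1 1 0 3
2 3 2 3 1 2
[7] 0 1 0 2 0 0
0 2 0 0 3 3
2 2 3 3 1 2
2 2 1 3 2 2
3 1 1 1 0 3
2 3 2 3 1 2
[8] 0 1 0 2 0 0
0 2 1 1 3 3
2 3 0 1 2 2
2 2 3 1 3 2
3 1 1 2 0 3
2 3 2 3 1 2
[9] 0 1 0 2 0 0
0 2 1 1 3 3
2 3 0 1 2 2
2 2 3 2 3 2
3 1 1 2 0 3
2 3 2 3 1 2
[10] 0 1 0 2 0 0
0 2 1 1 3 3
2 3 0 1 2 2
2 2 3 3 3 2
3 1 1 2 0 3
2 3 2 3 1 2
[11] 0 1 0 2 0 0
0 2 1 1 3 3
2 3 1 2 3 2
2 3 0 2 0 3
3 1 2 3 1 3
2 3 2 3 1 2
[12] 0 1 0 2 0 0
0 2 1 1 3 3
2 3 1 2 3 2
2 3 0 3 0 3
3 1 2 3 1 3
2 3 2 3 1 2
[13] 0 1 0 2 0 0
0 2 1 1 3 3
2 3 1 3 3 2
2 3 1 1 1 3
3 1 3 1 2 3
2 3 3 0 2 2
[14] 0 1 0 2 0 0
0 2 1 1 3 3
2 3 1 3 3 2
2 3 1 2 1 3
3 1 3 1 2 3
2 3 3 0 2 2
[15] 0 1 0 2 0 0
0 2 1 1 3 3
2 3 1 3 3 2
2 3 1 3 1 3
3 1 3 1 2 3
2 3 3 0 2 2
[16] 0 1 0 2 1 1
0 2 1 3 1 1
2 3 2 1 3 1
2 3 2 2 1 2
3 1 3 3 0 1
2 3 3 0 3 3
[17] 0 1 0 2 1 1
0 2 1 3 1 1
2 3 2 1 3 1
2 3 2 3 1 2
3 1 3 3 0 1
2 3 3 0 3 3
[18] 0 1 0 2 1 1
1 3 2 3 1 1
0 2 0 3 3 1
1 3 2 2 2 2
2 1 3 1 1 1
0 2 1 2 3 3

2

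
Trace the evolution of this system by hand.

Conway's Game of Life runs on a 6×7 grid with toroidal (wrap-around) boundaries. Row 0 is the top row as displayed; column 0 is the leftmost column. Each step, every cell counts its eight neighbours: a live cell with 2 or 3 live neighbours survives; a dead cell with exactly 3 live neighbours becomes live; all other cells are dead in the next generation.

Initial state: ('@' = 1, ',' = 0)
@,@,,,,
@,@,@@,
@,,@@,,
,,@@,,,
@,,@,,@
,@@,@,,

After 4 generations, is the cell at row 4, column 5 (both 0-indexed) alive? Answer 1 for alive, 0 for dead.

gen 0: @,@,,,,
@,@,@@,
@,,@@,,
,,@@,,,
@,,@,,@
,@@,@,,
gen 1: @,@,@@@
@,@,@@,
,,,,,@@
@@@,,,@
@,,,@,,
,,@,,,@
gen 2: @,@,@,,
@,,,,,,
,,@@@,,
,@,,,,,
,,@@,@,
,,,,@,,
gen 3: ,@,@,,,
,,@,@,,
,@@@,,,
,@,,,,,
,,@@@,,
,@@,@@,
gen 4: ,@,,,@,
,,,,@,,
,@,@,,,
,@,,@,,
,,,,@@,
,@,,,@,

1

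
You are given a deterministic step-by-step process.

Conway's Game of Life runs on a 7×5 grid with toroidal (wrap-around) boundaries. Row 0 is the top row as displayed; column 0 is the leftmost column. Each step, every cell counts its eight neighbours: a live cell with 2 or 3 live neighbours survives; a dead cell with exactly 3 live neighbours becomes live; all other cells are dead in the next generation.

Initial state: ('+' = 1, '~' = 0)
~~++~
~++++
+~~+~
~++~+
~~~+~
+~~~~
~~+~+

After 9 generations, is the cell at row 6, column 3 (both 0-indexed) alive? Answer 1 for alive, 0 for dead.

0

t=0: ~~++~
~++++
+~~+~
~++~+
~~~+~
+~~~~
~~+~+
t=1: +~~~~
++~~~
~~~~~
+++~+
+++++
~~~++
~++~+
t=2: ~~+~+
++~~~
~~+~+
~~~~~
~~~~~
~~~~~
~++~+
t=3: ~~+~+
+++~+
++~~~
~~~~~
~~~~~
~~~~~
+++~~
t=4: ~~~~+
~~+~+
~~+~+
~~~~~
~~~~~
~+~~~
++++~
t=5: ~~~~+
+~~~+
~~~~~
~~~~~
~~~~~
++~~~
+++++
t=6: ~~+~~
+~~~+
~~~~~
~~~~~
~~~~~
~~~+~
~~++~
t=7: ~++~+
~~~~~
~~~~~
~~~~~
~~~~~
~~++~
~~++~
t=8: ~++~~
~~~~~
~~~~~
~~~~~
~~~~~
~~++~
~~~~+
t=9: ~~~~~
~~~~~
~~~~~
~~~~~
~~~~~
~~~+~
~+~~~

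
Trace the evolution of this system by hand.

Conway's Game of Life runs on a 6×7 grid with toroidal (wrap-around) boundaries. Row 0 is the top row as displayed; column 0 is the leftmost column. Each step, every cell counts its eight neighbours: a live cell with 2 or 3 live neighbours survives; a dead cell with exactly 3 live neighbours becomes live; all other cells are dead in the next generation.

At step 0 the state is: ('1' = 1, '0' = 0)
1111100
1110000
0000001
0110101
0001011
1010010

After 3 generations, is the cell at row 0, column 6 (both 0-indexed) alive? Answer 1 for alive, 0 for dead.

t=0: 1111100
1110000
0000001
0110101
0001011
1010010
t=1: 0000100
0000001
0001011
0011101
0001000
1000010
t=2: 0000011
0000101
1011001
0010001
0011011
0000100
t=3: 0000101
0001100
1111001
0000100
0011111
0001100

1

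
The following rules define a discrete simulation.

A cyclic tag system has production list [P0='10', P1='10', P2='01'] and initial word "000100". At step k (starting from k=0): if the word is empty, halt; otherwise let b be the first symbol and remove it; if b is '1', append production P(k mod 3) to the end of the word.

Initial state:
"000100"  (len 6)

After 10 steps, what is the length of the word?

2

step 0: "000100"  (len 6)
step 1: "00100"  (len 5)
step 2: "0100"  (len 4)
step 3: "100"  (len 3)
step 4: "0010"  (len 4)
step 5: "010"  (len 3)
step 6: "10"  (len 2)
step 7: "010"  (len 3)
step 8: "10"  (len 2)
step 9: "001"  (len 3)
step 10: "01"  (len 2)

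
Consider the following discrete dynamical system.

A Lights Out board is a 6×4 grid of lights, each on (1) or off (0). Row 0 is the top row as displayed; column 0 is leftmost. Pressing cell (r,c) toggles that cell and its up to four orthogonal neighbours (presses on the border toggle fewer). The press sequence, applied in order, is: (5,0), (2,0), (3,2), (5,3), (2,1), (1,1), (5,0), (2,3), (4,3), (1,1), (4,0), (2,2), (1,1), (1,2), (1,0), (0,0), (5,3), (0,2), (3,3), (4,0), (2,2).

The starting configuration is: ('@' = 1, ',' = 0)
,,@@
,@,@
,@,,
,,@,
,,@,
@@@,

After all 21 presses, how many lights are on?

13

0) ,,@@
,@,@
,@,,
,,@,
,,@,
@@@,
1) ,,@@
,@,@
,@,,
,,@,
@,@,
,,@,
2) ,,@@
@@,@
@,,,
@,@,
@,@,
,,@,
3) ,,@@
@@,@
@,@,
@@,@
@,,,
,,@,
4) ,,@@
@@,@
@,@,
@@,@
@,,@
,,,@
5) ,,@@
@,,@
,@,,
@,,@
@,,@
,,,@
6) ,@@@
,@@@
,,,,
@,,@
@,,@
,,,@
7) ,@@@
,@@@
,,,,
@,,@
,,,@
@@,@
8) ,@@@
,@@,
,,@@
@,,,
,,,@
@@,@
9) ,@@@
,@@,
,,@@
@,,@
,,@,
@@,,
10) ,,@@
@,,,
,@@@
@,,@
,,@,
@@,,
11) ,,@@
@,,,
,@@@
,,,@
@@@,
,@,,
12) ,,@@
@,@,
,,,,
,,@@
@@@,
,@,,
13) ,@@@
,@,,
,@,,
,,@@
@@@,
,@,,
14) ,@,@
,,@@
,@@,
,,@@
@@@,
,@,,
15) @@,@
@@@@
@@@,
,,@@
@@@,
,@,,
16) ,,,@
,@@@
@@@,
,,@@
@@@,
,@,,
17) ,,,@
,@@@
@@@,
,,@@
@@@@
,@@@
18) ,@@,
,@,@
@@@,
,,@@
@@@@
,@@@
19) ,@@,
,@,@
@@@@
,,,,
@@@,
,@@@
20) ,@@,
,@,@
@@@@
@,,,
,,@,
@@@@
21) ,@@,
,@@@
@,,,
@,@,
,,@,
@@@@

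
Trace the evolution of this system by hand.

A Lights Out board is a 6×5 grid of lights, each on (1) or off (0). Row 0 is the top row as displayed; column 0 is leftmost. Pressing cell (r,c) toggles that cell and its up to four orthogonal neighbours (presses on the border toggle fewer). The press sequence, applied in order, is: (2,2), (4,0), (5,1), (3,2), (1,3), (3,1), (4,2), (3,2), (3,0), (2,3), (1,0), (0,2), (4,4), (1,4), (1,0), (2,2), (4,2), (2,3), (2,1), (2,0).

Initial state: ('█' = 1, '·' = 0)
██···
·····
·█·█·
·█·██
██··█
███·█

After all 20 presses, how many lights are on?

13

0) ██···
·····
·█·█·
·█·██
██··█
███·█
1) ██···
··█··
··█··
·████
██··█
███·█
2) ██···
··█··
··█··
█████
····█
·██·█
3) ██···
··█··
··█··
█████
·█··█
█···█
4) ██···
··█··
·····
█···█
·██·█
█···█
5) ██·█·
···██
···█·
█···█
·██·█
█···█
6) ██·█·
···██
·█·█·
·██·█
··█·█
█···█
7) ██·█·
···██
·█·█·
·█··█
·█·██
█·█·█
8) ██·█·
···██
·███·
··███
·████
█·█·█
9) ██·█·
···██
████·
█████
█████
█·█·█
10) ██·█·
····█
██··█
███·█
█████
█·█·█
11) ·█·█·
██··█
·█··█
███·█
█████
█·█·█
12) ··█··
███·█
·█··█
███·█
█████
█·█·█
13) ··█··
███·█
·█··█
███··
███··
█·█··
14) ··█·█
████·
·█···
███··
███··
█·█··
15) █·█·█
··██·
██···
███··
███··
█·█··
16) █·█·█
···█·
█·██·
██···
███··
█·█··
17) █·█·█
···█·
█·██·
███··
█··█·
█····
18) █·█·█
·····
█···█
████·
█··█·
█····
19) █·█·█
·█···
·██·█
█·██·
█··█·
█····
20) █·█·█
██···
█·█·█
··██·
█··█·
█····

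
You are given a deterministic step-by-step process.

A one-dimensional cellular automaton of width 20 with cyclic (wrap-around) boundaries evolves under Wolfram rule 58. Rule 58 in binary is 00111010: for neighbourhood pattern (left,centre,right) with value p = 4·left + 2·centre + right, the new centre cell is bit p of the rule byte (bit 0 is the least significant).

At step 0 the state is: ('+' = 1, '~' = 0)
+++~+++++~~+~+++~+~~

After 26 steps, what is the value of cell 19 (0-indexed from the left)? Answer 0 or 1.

0

gen 0: +++~+++++~~+~+++~+~~
gen 1: +~~++~~~~++~++~~+~++
gen 2: ~+++~+~~++~++~++~++~
gen 3: ++~~+~+++~++~++~++~+
gen 4: ~~++~++~~++~++~++~++
gen 5: +++~++~+++~++~++~++~
gen 6: +~~++~++~~++~++~++~+
gen 7: ~+++~++~+++~++~++~++
gen 8: ++~~++~++~~++~++~++~
gen 9: +~+++~++~+++~++~++~+
gen 10: ~++~~++~++~~++~++~++
gen 11: ++~+++~++~+++~++~++~
gen 12: +~++~~++~++~~++~++~+
gen 13: ~++~+++~++~+++~++~++
gen 14: ++~++~~++~++~~++~++~
gen 15: +~++~+++~++~+++~++~+
gen 16: ~++~++~~++~++~~++~++
gen 17: ++~++~+++~++~+++~++~
gen 18: +~++~++~~++~++~~++~+
gen 19: ~++~++~+++~++~+++~++
gen 20: ++~++~++~~++~++~~++~
gen 21: +~++~++~+++~++~+++~+
gen 22: ~++~++~++~~++~++~~++
gen 23: ++~++~++~+++~++~+++~
gen 24: +~++~++~++~~++~++~~+
gen 25: ~++~++~++~+++~++~+++
gen 26: ++~++~++~++~~++~++~~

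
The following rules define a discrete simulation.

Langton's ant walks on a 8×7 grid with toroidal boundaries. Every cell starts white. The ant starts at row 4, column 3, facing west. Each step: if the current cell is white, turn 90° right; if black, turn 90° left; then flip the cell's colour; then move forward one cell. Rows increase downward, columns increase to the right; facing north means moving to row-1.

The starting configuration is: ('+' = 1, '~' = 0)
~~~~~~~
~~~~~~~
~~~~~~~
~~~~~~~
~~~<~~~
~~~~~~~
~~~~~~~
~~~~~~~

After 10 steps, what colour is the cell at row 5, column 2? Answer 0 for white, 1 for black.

gen 0: ~~~~~~~
~~~~~~~
~~~~~~~
~~~~~~~
~~~<~~~
~~~~~~~
~~~~~~~
~~~~~~~
gen 1: ~~~~~~~
~~~~~~~
~~~~~~~
~~~^~~~
~~~+~~~
~~~~~~~
~~~~~~~
~~~~~~~
gen 2: ~~~~~~~
~~~~~~~
~~~~~~~
~~~+>~~
~~~+~~~
~~~~~~~
~~~~~~~
~~~~~~~
gen 3: ~~~~~~~
~~~~~~~
~~~~~~~
~~~++~~
~~~+v~~
~~~~~~~
~~~~~~~
~~~~~~~
gen 4: ~~~~~~~
~~~~~~~
~~~~~~~
~~~++~~
~~~<+~~
~~~~~~~
~~~~~~~
~~~~~~~
gen 5: ~~~~~~~
~~~~~~~
~~~~~~~
~~~++~~
~~~~+~~
~~~v~~~
~~~~~~~
~~~~~~~
gen 6: ~~~~~~~
~~~~~~~
~~~~~~~
~~~++~~
~~~~+~~
~~<+~~~
~~~~~~~
~~~~~~~
gen 7: ~~~~~~~
~~~~~~~
~~~~~~~
~~~++~~
~~^~+~~
~~++~~~
~~~~~~~
~~~~~~~
gen 8: ~~~~~~~
~~~~~~~
~~~~~~~
~~~++~~
~~+>+~~
~~++~~~
~~~~~~~
~~~~~~~
gen 9: ~~~~~~~
~~~~~~~
~~~~~~~
~~~++~~
~~+++~~
~~+v~~~
~~~~~~~
~~~~~~~
gen 10: ~~~~~~~
~~~~~~~
~~~~~~~
~~~++~~
~~+++~~
~~+~>~~
~~~~~~~
~~~~~~~

1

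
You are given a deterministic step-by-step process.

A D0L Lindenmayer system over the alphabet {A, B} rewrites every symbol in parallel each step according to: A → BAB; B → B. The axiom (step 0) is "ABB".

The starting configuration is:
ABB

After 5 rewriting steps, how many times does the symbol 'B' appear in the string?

12

k=0  ABB
k=1  BABBB
k=2  BBABBBB
k=3  BBBABBBBB
k=4  BBBBABBBBBB
k=5  BBBBBABBBBBBB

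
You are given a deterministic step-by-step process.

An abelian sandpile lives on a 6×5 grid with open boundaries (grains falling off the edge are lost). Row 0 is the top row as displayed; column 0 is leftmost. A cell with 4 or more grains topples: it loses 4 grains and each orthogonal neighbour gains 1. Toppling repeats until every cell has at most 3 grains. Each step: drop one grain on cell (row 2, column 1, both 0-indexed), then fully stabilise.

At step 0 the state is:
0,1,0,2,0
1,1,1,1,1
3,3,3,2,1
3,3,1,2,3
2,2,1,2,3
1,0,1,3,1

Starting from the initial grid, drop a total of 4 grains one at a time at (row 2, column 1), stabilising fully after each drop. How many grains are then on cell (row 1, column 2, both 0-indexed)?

t=0: 0,1,0,2,0
1,1,1,1,1
3,3,3,2,1
3,3,1,2,3
2,2,1,2,3
1,0,1,3,1
t=1: 0,1,0,2,0
2,2,2,1,1
1,3,0,3,1
1,1,3,2,3
3,3,1,2,3
1,0,1,3,1
t=2: 0,1,0,2,0
2,3,2,1,1
2,0,1,3,1
1,2,3,2,3
3,3,1,2,3
1,0,1,3,1
t=3: 0,1,0,2,0
2,3,2,1,1
2,1,1,3,1
1,2,3,2,3
3,3,1,2,3
1,0,1,3,1
t=4: 0,1,0,2,0
2,3,2,1,1
2,2,1,3,1
1,2,3,2,3
3,3,1,2,3
1,0,1,3,1

2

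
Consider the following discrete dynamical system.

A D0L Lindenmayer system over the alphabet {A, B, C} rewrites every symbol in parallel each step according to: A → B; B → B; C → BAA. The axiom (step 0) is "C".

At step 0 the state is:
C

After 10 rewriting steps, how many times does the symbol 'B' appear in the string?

t=0: C
t=1: BAA
t=2: BBB
t=3: BBB
t=4: BBB
t=5: BBB
t=6: BBB
t=7: BBB
t=8: BBB
t=9: BBB
t=10: BBB

3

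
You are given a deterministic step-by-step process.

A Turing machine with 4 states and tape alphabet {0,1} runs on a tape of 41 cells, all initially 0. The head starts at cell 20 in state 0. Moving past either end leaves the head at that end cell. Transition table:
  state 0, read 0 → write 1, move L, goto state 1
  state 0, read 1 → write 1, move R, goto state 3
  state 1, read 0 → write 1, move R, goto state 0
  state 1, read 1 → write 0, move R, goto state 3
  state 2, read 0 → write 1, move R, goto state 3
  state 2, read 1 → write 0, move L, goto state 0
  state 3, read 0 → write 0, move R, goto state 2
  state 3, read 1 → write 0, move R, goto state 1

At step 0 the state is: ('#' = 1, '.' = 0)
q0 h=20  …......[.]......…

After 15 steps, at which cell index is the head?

t=0: q0 h=20  …......[.]......…
t=1: q1 h=19  …......[.]#.....…
t=2: q0 h=20  ….....#[#]......…
t=3: q3 h=21  …....##[.]......…
t=4: q2 h=22  …...##.[.]......…
t=5: q3 h=23  …..##.#[.]......…
t=6: q2 h=24  ….##.#.[.]......…
t=7: q3 h=25  …##.#.#[.]......…
t=8: q2 h=26  …#.#.#.[.]......…
t=9: q3 h=27  ….#.#.#[.]......…
t=10: q2 h=28  …#.#.#.[.]......…
t=11: q3 h=29  ….#.#.#[.]......…
t=12: q2 h=30  …#.#.#.[.]......…
t=13: q3 h=31  ….#.#.#[.]......…
t=14: q2 h=32  …#.#.#.[.]......…
t=15: q3 h=33  ….#.#.#[.]......…

33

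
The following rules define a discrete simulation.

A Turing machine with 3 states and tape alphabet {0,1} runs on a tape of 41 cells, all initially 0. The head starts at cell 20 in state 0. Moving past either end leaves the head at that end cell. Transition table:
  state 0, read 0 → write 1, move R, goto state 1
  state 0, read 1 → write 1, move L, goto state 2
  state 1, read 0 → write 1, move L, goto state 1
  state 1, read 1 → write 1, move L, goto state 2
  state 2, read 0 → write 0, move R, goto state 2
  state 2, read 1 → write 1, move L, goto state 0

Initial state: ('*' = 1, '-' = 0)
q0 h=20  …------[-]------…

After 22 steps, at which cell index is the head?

14

0) q0 h=20  …------[-]------…
1) q1 h=21  …-----*[-]------…
2) q1 h=20  …------[*]*-----…
3) q2 h=19  …------[-]**----…
4) q2 h=20  …------[*]*-----…
5) q0 h=19  …------[-]**----…
6) q1 h=20  …-----*[*]*-----…
7) q2 h=19  …------[*]**----…
8) q0 h=18  …------[-]***---…
9) q1 h=19  …-----*[*]**----…
10) q2 h=18  …------[*]***---…
11) q0 h=17  …------[-]****--…
12) q1 h=18  …-----*[*]***---…
13) q2 h=17  …------[*]****--…
14) q0 h=16  …------[-]*****-…
15) q1 h=17  …-----*[*]****--…
16) q2 h=16  …------[*]*****-…
17) q0 h=15  …------[-]******…
18) q1 h=16  …-----*[*]*****-…
19) q2 h=15  …------[*]******…
20) q0 h=14  …------[-]******…
21) q1 h=15  …-----*[*]******…
22) q2 h=14  …------[*]******…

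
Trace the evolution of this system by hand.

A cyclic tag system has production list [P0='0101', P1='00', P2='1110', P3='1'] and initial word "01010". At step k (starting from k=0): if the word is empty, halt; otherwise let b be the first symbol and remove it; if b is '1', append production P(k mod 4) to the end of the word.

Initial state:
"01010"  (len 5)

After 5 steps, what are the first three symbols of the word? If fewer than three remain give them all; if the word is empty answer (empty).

t=0: "01010"  (len 5)
t=1: "1010"  (len 4)
t=2: "01000"  (len 5)
t=3: "1000"  (len 4)
t=4: "0001"  (len 4)
t=5: "001"  (len 3)

001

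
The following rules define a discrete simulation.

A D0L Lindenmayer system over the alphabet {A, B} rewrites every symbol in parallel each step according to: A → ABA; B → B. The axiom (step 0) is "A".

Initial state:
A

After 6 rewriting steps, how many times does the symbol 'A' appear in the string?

64

0) A
1) ABA
2) ABABABA
3) ABABABABABABABA
4) ABABABABABABABABABABABABABABABA
5) ABABABABABABABABABABABABABABABABABABABABABABABABABABABABABABABA
6) ABABABABABABABABABABABABABABABABABABABABABABABABABABABABAB…BABABABABABABABABABABABABABABABABABABABABABABABABABABABABA  (len 127)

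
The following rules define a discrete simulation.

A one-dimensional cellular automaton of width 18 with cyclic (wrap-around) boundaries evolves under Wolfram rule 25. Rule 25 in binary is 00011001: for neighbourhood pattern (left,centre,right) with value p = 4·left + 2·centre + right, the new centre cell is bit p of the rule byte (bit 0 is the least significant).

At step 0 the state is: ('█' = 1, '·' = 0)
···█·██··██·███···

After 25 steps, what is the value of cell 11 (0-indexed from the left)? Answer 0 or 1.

0) ···█·██··██·███···
1) ██···█·█·█··█··███
2) ··██······█··█·█··
3) █·█·█████··█····██
4) ····█····█··███·█·
5) ███··███··█·█····█
6) ···█·█··█····███·█
7) ██····█··███·█····
8) █·███··█·█····███·
9) ··█··█····███·█···
10) █··█··███·█····███
11) ·█··█·█····███·█··
12) ··█····███·█····██
13) █··███·█····███·█·
14) ·█·█····███·█·····
15) ····███·█····█████
16) ███·█····███·█····
17) █····███·█····███·
18) ·███·█····███·█···
19) ·█····███·█····███
20) ··███·█····███·█··
21) █·█····███·█····██
22) ···███·█····███·█·
23) ██·█····███·█····█
24) ····███·█····███·█
25) ███·█····███·█····

1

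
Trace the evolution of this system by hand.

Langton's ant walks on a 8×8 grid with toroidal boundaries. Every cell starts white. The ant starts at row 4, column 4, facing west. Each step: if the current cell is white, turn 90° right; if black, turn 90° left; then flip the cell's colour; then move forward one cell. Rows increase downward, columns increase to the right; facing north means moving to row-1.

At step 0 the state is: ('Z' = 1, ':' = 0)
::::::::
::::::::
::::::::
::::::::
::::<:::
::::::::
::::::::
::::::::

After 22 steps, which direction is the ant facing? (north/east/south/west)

west

gen 0: ::::::::
::::::::
::::::::
::::::::
::::<:::
::::::::
::::::::
::::::::
gen 1: ::::::::
::::::::
::::::::
::::^:::
::::Z:::
::::::::
::::::::
::::::::
gen 2: ::::::::
::::::::
::::::::
::::Z>::
::::Z:::
::::::::
::::::::
::::::::
gen 3: ::::::::
::::::::
::::::::
::::ZZ::
::::Zv::
::::::::
::::::::
::::::::
gen 4: ::::::::
::::::::
::::::::
::::ZZ::
::::<Z::
::::::::
::::::::
::::::::
gen 5: ::::::::
::::::::
::::::::
::::ZZ::
:::::Z::
::::v:::
::::::::
::::::::
gen 6: ::::::::
::::::::
::::::::
::::ZZ::
:::::Z::
:::<Z:::
::::::::
::::::::
gen 7: ::::::::
::::::::
::::::::
::::ZZ::
:::^:Z::
:::ZZ:::
::::::::
::::::::
gen 8: ::::::::
::::::::
::::::::
::::ZZ::
:::Z>Z::
:::ZZ:::
::::::::
::::::::
gen 9: ::::::::
::::::::
::::::::
::::ZZ::
:::ZZZ::
:::Zv:::
::::::::
::::::::
gen 10: ::::::::
::::::::
::::::::
::::ZZ::
:::ZZZ::
:::Z:>::
::::::::
::::::::
gen 11: ::::::::
::::::::
::::::::
::::ZZ::
:::ZZZ::
:::Z:Z::
:::::v::
::::::::
gen 12: ::::::::
::::::::
::::::::
::::ZZ::
:::ZZZ::
:::Z:Z::
::::<Z::
::::::::
gen 13: ::::::::
::::::::
::::::::
::::ZZ::
:::ZZZ::
:::Z^Z::
::::ZZ::
::::::::
gen 14: ::::::::
::::::::
::::::::
::::ZZ::
:::ZZZ::
:::ZZ>::
::::ZZ::
::::::::
gen 15: ::::::::
::::::::
::::::::
::::ZZ::
:::ZZ^::
:::ZZ:::
::::ZZ::
::::::::
gen 16: ::::::::
::::::::
::::::::
::::ZZ::
:::Z<:::
:::ZZ:::
::::ZZ::
::::::::
gen 17: ::::::::
::::::::
::::::::
::::ZZ::
:::Z::::
:::Zv:::
::::ZZ::
::::::::
gen 18: ::::::::
::::::::
::::::::
::::ZZ::
:::Z::::
:::Z:>::
::::ZZ::
::::::::
gen 19: ::::::::
::::::::
::::::::
::::ZZ::
:::Z::::
:::Z:Z::
::::Zv::
::::::::
gen 20: ::::::::
::::::::
::::::::
::::ZZ::
:::Z::::
:::Z:Z::
::::Z:>:
::::::::
gen 21: ::::::::
::::::::
::::::::
::::ZZ::
:::Z::::
:::Z:Z::
::::Z:Z:
::::::v:
gen 22: ::::::::
::::::::
::::::::
::::ZZ::
:::Z::::
:::Z:Z::
::::Z:Z:
:::::<Z:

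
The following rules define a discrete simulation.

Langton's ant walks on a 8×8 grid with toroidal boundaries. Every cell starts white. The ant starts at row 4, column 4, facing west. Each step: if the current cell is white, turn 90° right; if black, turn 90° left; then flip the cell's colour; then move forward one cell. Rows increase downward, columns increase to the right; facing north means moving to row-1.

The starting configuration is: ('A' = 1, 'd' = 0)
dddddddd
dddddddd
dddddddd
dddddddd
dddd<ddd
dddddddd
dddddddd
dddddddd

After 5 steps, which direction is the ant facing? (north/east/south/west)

t=0: dddddddd
dddddddd
dddddddd
dddddddd
dddd<ddd
dddddddd
dddddddd
dddddddd
t=1: dddddddd
dddddddd
dddddddd
dddd^ddd
ddddAddd
dddddddd
dddddddd
dddddddd
t=2: dddddddd
dddddddd
dddddddd
ddddA>dd
ddddAddd
dddddddd
dddddddd
dddddddd
t=3: dddddddd
dddddddd
dddddddd
ddddAAdd
ddddAvdd
dddddddd
dddddddd
dddddddd
t=4: dddddddd
dddddddd
dddddddd
ddddAAdd
dddd<Add
dddddddd
dddddddd
dddddddd
t=5: dddddddd
dddddddd
dddddddd
ddddAAdd
dddddAdd
ddddvddd
dddddddd
dddddddd

south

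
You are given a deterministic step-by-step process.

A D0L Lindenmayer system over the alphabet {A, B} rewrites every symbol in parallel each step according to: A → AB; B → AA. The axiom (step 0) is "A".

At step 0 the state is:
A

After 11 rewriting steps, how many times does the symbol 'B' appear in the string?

683

step 0: A
step 1: AB
step 2: ABAA
step 3: ABAAABAB
step 4: ABAAABABABAAABAA
step 5: ABAAABABABAAABAAABAAABABABAAABAB
step 6: ABAAABABABAAABAAABAAABABABAAABABABAAABABABAAABAAABAAABABABAAABAA
step 7: ABAAABABABAAABAAABAAABABABAAABABABAAABABABAAABAAABAAABABAB…ABABAAABAAABAAABABABAAABABABAAABABABAAABAAABAAABABABAAABAB  (len 128)
step 8: ABAAABABABAAABAAABAAABABABAAABABABAAABABABAAABAAABAAABABAB…ABABAAABAAABAAABABABAAABABABAAABABABAAABAAABAAABABABAAABAA  (len 256)
step 9: ABAAABABABAAABAAABAAABABABAAABABABAAABABABAAABAAABAAABABAB…ABABAAABAAABAAABABABAAABABABAAABABABAAABAAABAAABABABAAABAB  (len 512)
step 10: ABAAABABABAAABAAABAAABABABAAABABABAAABABABAAABAAABAAABABAB…ABABAAABAAABAAABABABAAABABABAAABABABAAABAAABAAABABABAAABAA  (len 1024)
step 11: ABAAABABABAAABAAABAAABABABAAABABABAAABABABAAABAAABAAABABAB…ABABAAABAAABAAABABABAAABABABAAABABABAAABAAABAAABABABAAABAB  (len 2048)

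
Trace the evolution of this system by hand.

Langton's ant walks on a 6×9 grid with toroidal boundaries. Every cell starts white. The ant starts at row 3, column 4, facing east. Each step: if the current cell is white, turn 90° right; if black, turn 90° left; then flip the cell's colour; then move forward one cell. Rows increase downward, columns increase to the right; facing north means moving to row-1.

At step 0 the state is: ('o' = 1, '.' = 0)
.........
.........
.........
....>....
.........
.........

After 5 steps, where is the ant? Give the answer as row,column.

2,4

k=0  .........
.........
.........
....>....
.........
.........
k=1  .........
.........
.........
....o....
....v....
.........
k=2  .........
.........
.........
....o....
...<o....
.........
k=3  .........
.........
.........
...^o....
...oo....
.........
k=4  .........
.........
.........
...o>....
...oo....
.........
k=5  .........
.........
....^....
...o.....
...oo....
.........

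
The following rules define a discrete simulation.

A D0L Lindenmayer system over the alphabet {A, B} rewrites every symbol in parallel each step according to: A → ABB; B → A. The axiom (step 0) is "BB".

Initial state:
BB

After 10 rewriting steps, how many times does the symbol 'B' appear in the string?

gen 0: BB
gen 1: AA
gen 2: ABBABB
gen 3: ABBAAABBAA
gen 4: ABBAAABBABBABBAAABBABB
gen 5: ABBAAABBABBABBAAABBAAABBAAABBABBABBAAABBAA
gen 6: ABBAAABBABBABBAAABBAAABBAAABBABBABBAAABBABBABBAAABBABBABBAAABBAAABBAAABBABBABBAAABBABB
gen 7: ABBAAABBABBABBAAABBAAABBAAABBABBABBAAABBABBABBAAABBABBABBA…BBABBABBAAABBABBABBAAABBABBABBAAABBAAABBAAABBABBABBAAABBAA  (len 170)
gen 8: ABBAAABBABBABBAAABBAAABBAAABBABBABBAAABBABBABBAAABBABBABBA…BABBABBAAABBABBABBAAABBABBABBAAABBAAABBAAABBABBABBAAABBABB  (len 342)
gen 9: ABBAAABBABBABBAAABBAAABBAAABBABBABBAAABBABBABBAAABBABBABBA…BBABBABBAAABBABBABBAAABBABBABBAAABBAAABBAAABBABBABBAAABBAA  (len 682)
gen 10: ABBAAABBABBABBAAABBAAABBAAABBABBABBAAABBABBABBAAABBABBABBA…BABBABBAAABBABBABBAAABBABBABBAAABBAAABBAAABBABBABBAAABBABB  (len 1366)

684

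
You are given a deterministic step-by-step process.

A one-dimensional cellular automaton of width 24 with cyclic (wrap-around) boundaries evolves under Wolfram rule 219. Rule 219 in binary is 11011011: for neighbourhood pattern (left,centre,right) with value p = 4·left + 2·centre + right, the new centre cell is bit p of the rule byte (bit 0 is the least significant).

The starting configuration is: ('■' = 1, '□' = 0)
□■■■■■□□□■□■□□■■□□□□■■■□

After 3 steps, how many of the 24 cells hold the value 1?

24

t=0: □■■■■■□□□■□■□□■■□□□□■■■□
t=1: ■■■■■■■■■□□□■■■■■■■■■■■■
t=2: ■■■■■■■■■■■■■■■■■■■■■■■■
t=3: ■■■■■■■■■■■■■■■■■■■■■■■■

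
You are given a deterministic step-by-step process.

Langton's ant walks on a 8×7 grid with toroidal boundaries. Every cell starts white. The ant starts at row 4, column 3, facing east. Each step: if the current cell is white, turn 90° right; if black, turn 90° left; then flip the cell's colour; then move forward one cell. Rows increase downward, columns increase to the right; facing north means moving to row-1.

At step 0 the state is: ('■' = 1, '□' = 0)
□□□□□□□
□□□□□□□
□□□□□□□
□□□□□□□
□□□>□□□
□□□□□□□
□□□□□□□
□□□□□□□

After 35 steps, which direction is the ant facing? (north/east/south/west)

step 0: □□□□□□□
□□□□□□□
□□□□□□□
□□□□□□□
□□□>□□□
□□□□□□□
□□□□□□□
□□□□□□□
step 1: □□□□□□□
□□□□□□□
□□□□□□□
□□□□□□□
□□□■□□□
□□□v□□□
□□□□□□□
□□□□□□□
step 2: □□□□□□□
□□□□□□□
□□□□□□□
□□□□□□□
□□□■□□□
□□<■□□□
□□□□□□□
□□□□□□□
step 3: □□□□□□□
□□□□□□□
□□□□□□□
□□□□□□□
□□^■□□□
□□■■□□□
□□□□□□□
□□□□□□□
step 4: □□□□□□□
□□□□□□□
□□□□□□□
□□□□□□□
□□■>□□□
□□■■□□□
□□□□□□□
□□□□□□□
step 5: □□□□□□□
□□□□□□□
□□□□□□□
□□□^□□□
□□■□□□□
□□■■□□□
□□□□□□□
□□□□□□□
step 6: □□□□□□□
□□□□□□□
□□□□□□□
□□□■>□□
□□■□□□□
□□■■□□□
□□□□□□□
□□□□□□□
step 7: □□□□□□□
□□□□□□□
□□□□□□□
□□□■■□□
□□■□v□□
□□■■□□□
□□□□□□□
□□□□□□□
step 8: □□□□□□□
□□□□□□□
□□□□□□□
□□□■■□□
□□■<■□□
□□■■□□□
□□□□□□□
□□□□□□□
step 9: □□□□□□□
□□□□□□□
□□□□□□□
□□□^■□□
□□■■■□□
□□■■□□□
□□□□□□□
□□□□□□□
step 10: □□□□□□□
□□□□□□□
□□□□□□□
□□<□■□□
□□■■■□□
□□■■□□□
□□□□□□□
□□□□□□□
step 11: □□□□□□□
□□□□□□□
□□^□□□□
□□■□■□□
□□■■■□□
□□■■□□□
□□□□□□□
□□□□□□□
step 12: □□□□□□□
□□□□□□□
□□■>□□□
□□■□■□□
□□■■■□□
□□■■□□□
□□□□□□□
□□□□□□□
step 13: □□□□□□□
□□□□□□□
□□■■□□□
□□■v■□□
□□■■■□□
□□■■□□□
□□□□□□□
□□□□□□□
step 14: □□□□□□□
□□□□□□□
□□■■□□□
□□<■■□□
□□■■■□□
□□■■□□□
□□□□□□□
□□□□□□□
step 15: □□□□□□□
□□□□□□□
□□■■□□□
□□□■■□□
□□v■■□□
□□■■□□□
□□□□□□□
□□□□□□□
step 16: □□□□□□□
□□□□□□□
□□■■□□□
□□□■■□□
□□□>■□□
□□■■□□□
□□□□□□□
□□□□□□□
step 17: □□□□□□□
□□□□□□□
□□■■□□□
□□□^■□□
□□□□■□□
□□■■□□□
□□□□□□□
□□□□□□□
step 18: □□□□□□□
□□□□□□□
□□■■□□□
□□<□■□□
□□□□■□□
□□■■□□□
□□□□□□□
□□□□□□□
step 19: □□□□□□□
□□□□□□□
□□^■□□□
□□■□■□□
□□□□■□□
□□■■□□□
□□□□□□□
□□□□□□□
step 20: □□□□□□□
□□□□□□□
□<□■□□□
□□■□■□□
□□□□■□□
□□■■□□□
□□□□□□□
□□□□□□□
step 21: □□□□□□□
□^□□□□□
□■□■□□□
□□■□■□□
□□□□■□□
□□■■□□□
□□□□□□□
□□□□□□□
step 22: □□□□□□□
□■>□□□□
□■□■□□□
□□■□■□□
□□□□■□□
□□■■□□□
□□□□□□□
□□□□□□□
step 23: □□□□□□□
□■■□□□□
□■v■□□□
□□■□■□□
□□□□■□□
□□■■□□□
□□□□□□□
□□□□□□□
step 24: □□□□□□□
□■■□□□□
□<■■□□□
□□■□■□□
□□□□■□□
□□■■□□□
□□□□□□□
□□□□□□□
step 25: □□□□□□□
□■■□□□□
□□■■□□□
□v■□■□□
□□□□■□□
□□■■□□□
□□□□□□□
□□□□□□□
step 26: □□□□□□□
□■■□□□□
□□■■□□□
<■■□■□□
□□□□■□□
□□■■□□□
□□□□□□□
□□□□□□□
step 27: □□□□□□□
□■■□□□□
^□■■□□□
■■■□■□□
□□□□■□□
□□■■□□□
□□□□□□□
□□□□□□□
step 28: □□□□□□□
□■■□□□□
■>■■□□□
■■■□■□□
□□□□■□□
□□■■□□□
□□□□□□□
□□□□□□□
step 29: □□□□□□□
□■■□□□□
■■■■□□□
■v■□■□□
□□□□■□□
□□■■□□□
□□□□□□□
□□□□□□□
step 30: □□□□□□□
□■■□□□□
■■■■□□□
■□>□■□□
□□□□■□□
□□■■□□□
□□□□□□□
□□□□□□□
step 31: □□□□□□□
□■■□□□□
■■^■□□□
■□□□■□□
□□□□■□□
□□■■□□□
□□□□□□□
□□□□□□□
step 32: □□□□□□□
□■■□□□□
■<□■□□□
■□□□■□□
□□□□■□□
□□■■□□□
□□□□□□□
□□□□□□□
step 33: □□□□□□□
□■■□□□□
■□□■□□□
■v□□■□□
□□□□■□□
□□■■□□□
□□□□□□□
□□□□□□□
step 34: □□□□□□□
□■■□□□□
■□□■□□□
<■□□■□□
□□□□■□□
□□■■□□□
□□□□□□□
□□□□□□□
step 35: □□□□□□□
□■■□□□□
■□□■□□□
□■□□■□□
v□□□■□□
□□■■□□□
□□□□□□□
□□□□□□□

south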